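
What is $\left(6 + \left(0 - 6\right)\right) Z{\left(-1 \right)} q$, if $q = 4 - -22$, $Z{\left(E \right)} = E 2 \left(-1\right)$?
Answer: $0$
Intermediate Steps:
$Z{\left(E \right)} = - 2 E$ ($Z{\left(E \right)} = 2 E \left(-1\right) = - 2 E$)
$q = 26$ ($q = 4 + 22 = 26$)
$\left(6 + \left(0 - 6\right)\right) Z{\left(-1 \right)} q = \left(6 + \left(0 - 6\right)\right) \left(\left(-2\right) \left(-1\right)\right) 26 = \left(6 + \left(0 - 6\right)\right) 2 \cdot 26 = \left(6 - 6\right) 2 \cdot 26 = 0 \cdot 2 \cdot 26 = 0 \cdot 26 = 0$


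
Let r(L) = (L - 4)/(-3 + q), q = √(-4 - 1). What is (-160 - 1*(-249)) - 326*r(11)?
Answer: 578 + 163*I*√5 ≈ 578.0 + 364.48*I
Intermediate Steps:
q = I*√5 (q = √(-5) = I*√5 ≈ 2.2361*I)
r(L) = (-4 + L)/(-3 + I*√5) (r(L) = (L - 4)/(-3 + I*√5) = (-4 + L)/(-3 + I*√5))
(-160 - 1*(-249)) - 326*r(11) = (-160 - 1*(-249)) - (-326)*(-4 + 11)/(3 - I*√5) = (-160 + 249) - (-326)*7/(3 - I*√5) = 89 - (-2282)/(3 - I*√5) = 89 + 2282/(3 - I*√5)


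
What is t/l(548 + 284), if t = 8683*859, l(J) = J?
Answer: 7458697/832 ≈ 8964.8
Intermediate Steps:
t = 7458697
t/l(548 + 284) = 7458697/(548 + 284) = 7458697/832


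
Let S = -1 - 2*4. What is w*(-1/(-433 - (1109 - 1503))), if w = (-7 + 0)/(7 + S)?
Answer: 7/78 ≈ 0.089744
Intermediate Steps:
S = -9 (S = -1 - 8 = -9)
w = 7/2 (w = (-7 + 0)/(7 - 9) = -7/(-2) = -7*(-½) = 7/2 ≈ 3.5000)
w*(-1/(-433 - (1109 - 1503))) = 7*(-1/(-433 - (1109 - 1503)))/2 = 7*(-1/(-433 - 1*(-394)))/2 = 7*(-1/(-433 + 394))/2 = 7*(-1/(-39))/2 = 7*(-1*(-1/39))/2 = (7/2)*(1/39) = 7/78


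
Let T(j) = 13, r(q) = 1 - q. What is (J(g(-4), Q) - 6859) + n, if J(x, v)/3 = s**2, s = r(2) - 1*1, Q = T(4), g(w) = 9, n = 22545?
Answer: 15698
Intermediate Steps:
Q = 13
s = -2 (s = (1 - 1*2) - 1*1 = (1 - 2) - 1 = -1 - 1 = -2)
J(x, v) = 12 (J(x, v) = 3*(-2)**2 = 3*4 = 12)
(J(g(-4), Q) - 6859) + n = (12 - 6859) + 22545 = -6847 + 22545 = 15698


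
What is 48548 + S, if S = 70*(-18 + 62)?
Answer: 51628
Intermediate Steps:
S = 3080 (S = 70*44 = 3080)
48548 + S = 48548 + 3080 = 51628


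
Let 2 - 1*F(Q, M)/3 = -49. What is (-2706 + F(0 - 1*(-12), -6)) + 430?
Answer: -2123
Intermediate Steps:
F(Q, M) = 153 (F(Q, M) = 6 - 3*(-49) = 6 + 147 = 153)
(-2706 + F(0 - 1*(-12), -6)) + 430 = (-2706 + 153) + 430 = -2553 + 430 = -2123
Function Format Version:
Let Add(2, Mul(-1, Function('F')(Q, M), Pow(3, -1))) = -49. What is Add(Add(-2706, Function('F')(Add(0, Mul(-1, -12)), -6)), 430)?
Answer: -2123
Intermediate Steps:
Function('F')(Q, M) = 153 (Function('F')(Q, M) = Add(6, Mul(-3, -49)) = Add(6, 147) = 153)
Add(Add(-2706, Function('F')(Add(0, Mul(-1, -12)), -6)), 430) = Add(Add(-2706, 153), 430) = Add(-2553, 430) = -2123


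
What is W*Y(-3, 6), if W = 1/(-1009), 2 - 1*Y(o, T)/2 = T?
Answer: 8/1009 ≈ 0.0079286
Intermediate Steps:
Y(o, T) = 4 - 2*T
W = -1/1009 ≈ -0.00099108
W*Y(-3, 6) = -(4 - 2*6)/1009 = -(4 - 12)/1009 = -1/1009*(-8) = 8/1009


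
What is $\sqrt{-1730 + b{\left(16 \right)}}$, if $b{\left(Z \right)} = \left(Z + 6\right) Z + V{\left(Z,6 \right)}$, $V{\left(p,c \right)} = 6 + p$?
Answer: $2 i \sqrt{339} \approx 36.824 i$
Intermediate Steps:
$b{\left(Z \right)} = 6 + Z + Z \left(6 + Z\right)$ ($b{\left(Z \right)} = \left(Z + 6\right) Z + \left(6 + Z\right) = \left(6 + Z\right) Z + \left(6 + Z\right) = Z \left(6 + Z\right) + \left(6 + Z\right) = 6 + Z + Z \left(6 + Z\right)$)
$\sqrt{-1730 + b{\left(16 \right)}} = \sqrt{-1730 + \left(6 + 16^{2} + 7 \cdot 16\right)} = \sqrt{-1730 + \left(6 + 256 + 112\right)} = \sqrt{-1730 + 374} = \sqrt{-1356} = 2 i \sqrt{339}$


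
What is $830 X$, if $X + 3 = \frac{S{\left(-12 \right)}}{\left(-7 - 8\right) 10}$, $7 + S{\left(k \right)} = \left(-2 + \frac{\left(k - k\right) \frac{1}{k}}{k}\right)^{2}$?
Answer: $- \frac{12367}{5} \approx -2473.4$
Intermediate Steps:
$S{\left(k \right)} = -3$ ($S{\left(k \right)} = -7 + \left(-2 + \frac{\left(k - k\right) \frac{1}{k}}{k}\right)^{2} = -7 + \left(-2 + \frac{0 \frac{1}{k}}{k}\right)^{2} = -7 + \left(-2 + \frac{0}{k}\right)^{2} = -7 + \left(-2 + 0\right)^{2} = -7 + \left(-2\right)^{2} = -7 + 4 = -3$)
$X = - \frac{149}{50}$ ($X = -3 - \frac{3}{\left(-7 - 8\right) 10} = -3 - \frac{3}{\left(-15\right) 10} = -3 - \frac{3}{-150} = -3 - - \frac{1}{50} = -3 + \frac{1}{50} = - \frac{149}{50} \approx -2.98$)
$830 X = 830 \left(- \frac{149}{50}\right) = - \frac{12367}{5}$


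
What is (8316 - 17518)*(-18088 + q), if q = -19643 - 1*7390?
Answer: 415203442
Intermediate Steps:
q = -27033 (q = -19643 - 7390 = -27033)
(8316 - 17518)*(-18088 + q) = (8316 - 17518)*(-18088 - 27033) = -9202*(-45121) = 415203442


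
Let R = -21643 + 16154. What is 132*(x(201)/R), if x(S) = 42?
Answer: -504/499 ≈ -1.0100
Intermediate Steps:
R = -5489
132*(x(201)/R) = 132*(42/(-5489)) = 132*(42*(-1/5489)) = 132*(-42/5489) = -504/499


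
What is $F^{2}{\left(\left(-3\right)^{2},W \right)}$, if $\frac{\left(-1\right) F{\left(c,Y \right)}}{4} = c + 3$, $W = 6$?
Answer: $2304$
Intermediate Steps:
$F{\left(c,Y \right)} = -12 - 4 c$ ($F{\left(c,Y \right)} = - 4 \left(c + 3\right) = - 4 \left(3 + c\right) = -12 - 4 c$)
$F^{2}{\left(\left(-3\right)^{2},W \right)} = \left(-12 - 4 \left(-3\right)^{2}\right)^{2} = \left(-12 - 36\right)^{2} = \left(-48\right)^{2} = 2304$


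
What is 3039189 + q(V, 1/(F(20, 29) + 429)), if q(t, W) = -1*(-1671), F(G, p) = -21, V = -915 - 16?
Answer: 3040860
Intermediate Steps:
V = -931
q(t, W) = 1671
3039189 + q(V, 1/(F(20, 29) + 429)) = 3039189 + 1671 = 3040860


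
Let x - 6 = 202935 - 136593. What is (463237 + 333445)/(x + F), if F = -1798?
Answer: 398341/32275 ≈ 12.342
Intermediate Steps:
x = 66348 (x = 6 + (202935 - 136593) = 6 + 66342 = 66348)
(463237 + 333445)/(x + F) = (463237 + 333445)/(66348 - 1798) = 796682/64550 = 796682*(1/64550) = 398341/32275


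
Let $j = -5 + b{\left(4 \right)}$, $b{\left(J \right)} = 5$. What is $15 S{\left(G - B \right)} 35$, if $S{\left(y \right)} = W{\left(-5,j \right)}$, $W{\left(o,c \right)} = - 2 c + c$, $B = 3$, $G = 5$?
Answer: $0$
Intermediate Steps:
$j = 0$ ($j = -5 + 5 = 0$)
$W{\left(o,c \right)} = - c$
$S{\left(y \right)} = 0$ ($S{\left(y \right)} = \left(-1\right) 0 = 0$)
$15 S{\left(G - B \right)} 35 = 15 \cdot 0 \cdot 35 = 0 \cdot 35 = 0$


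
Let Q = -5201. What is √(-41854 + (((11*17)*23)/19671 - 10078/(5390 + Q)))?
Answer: 5*I*√286048127057385/413091 ≈ 204.71*I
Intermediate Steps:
√(-41854 + (((11*17)*23)/19671 - 10078/(5390 + Q))) = √(-41854 + (((11*17)*23)/19671 - 10078/(5390 - 5201))) = √(-41854 + ((187*23)*(1/19671) - 10078/189)) = √(-41854 + (4301*(1/19671) - 10078*1/189)) = √(-41854 + (4301/19671 - 10078/189)) = √(-41854 - 65810483/1239273) = √(-51934342625/1239273) = 5*I*√286048127057385/413091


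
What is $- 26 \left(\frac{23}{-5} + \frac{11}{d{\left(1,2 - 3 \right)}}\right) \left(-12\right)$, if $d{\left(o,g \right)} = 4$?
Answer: $- \frac{2886}{5} \approx -577.2$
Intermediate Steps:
$- 26 \left(\frac{23}{-5} + \frac{11}{d{\left(1,2 - 3 \right)}}\right) \left(-12\right) = - 26 \left(\frac{23}{-5} + \frac{11}{4}\right) \left(-12\right) = - 26 \left(23 \left(- \frac{1}{5}\right) + 11 \cdot \frac{1}{4}\right) \left(-12\right) = - 26 \left(- \frac{23}{5} + \frac{11}{4}\right) \left(-12\right) = \left(-26\right) \left(- \frac{37}{20}\right) \left(-12\right) = \frac{481}{10} \left(-12\right) = - \frac{2886}{5}$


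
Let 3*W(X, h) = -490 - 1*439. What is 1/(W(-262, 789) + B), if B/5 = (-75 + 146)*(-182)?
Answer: -3/194759 ≈ -1.5404e-5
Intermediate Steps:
W(X, h) = -929/3 (W(X, h) = (-490 - 1*439)/3 = (-490 - 439)/3 = (⅓)*(-929) = -929/3)
B = -64610 (B = 5*((-75 + 146)*(-182)) = 5*(71*(-182)) = 5*(-12922) = -64610)
1/(W(-262, 789) + B) = 1/(-929/3 - 64610) = 1/(-194759/3) = -3/194759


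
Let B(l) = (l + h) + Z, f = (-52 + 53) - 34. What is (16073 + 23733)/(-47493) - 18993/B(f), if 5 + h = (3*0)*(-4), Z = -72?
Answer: 897655889/5224230 ≈ 171.83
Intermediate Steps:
h = -5 (h = -5 + (3*0)*(-4) = -5 + 0*(-4) = -5 + 0 = -5)
f = -33 (f = 1 - 34 = -33)
B(l) = -77 + l (B(l) = (l - 5) - 72 = (-5 + l) - 72 = -77 + l)
(16073 + 23733)/(-47493) - 18993/B(f) = (16073 + 23733)/(-47493) - 18993/(-77 - 33) = 39806*(-1/47493) - 18993/(-110) = -39806/47493 - 18993*(-1/110) = -39806/47493 + 18993/110 = 897655889/5224230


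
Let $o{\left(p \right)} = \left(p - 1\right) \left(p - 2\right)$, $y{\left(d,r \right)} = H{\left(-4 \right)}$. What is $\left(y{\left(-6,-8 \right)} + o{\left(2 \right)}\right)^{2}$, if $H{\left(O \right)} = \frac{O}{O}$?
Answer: $1$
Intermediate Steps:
$H{\left(O \right)} = 1$
$y{\left(d,r \right)} = 1$
$o{\left(p \right)} = \left(-1 + p\right) \left(-2 + p\right)$
$\left(y{\left(-6,-8 \right)} + o{\left(2 \right)}\right)^{2} = \left(1 + \left(2 + 2^{2} - 6\right)\right)^{2} = \left(1 + \left(2 + 4 - 6\right)\right)^{2} = \left(1 + 0\right)^{2} = 1^{2} = 1$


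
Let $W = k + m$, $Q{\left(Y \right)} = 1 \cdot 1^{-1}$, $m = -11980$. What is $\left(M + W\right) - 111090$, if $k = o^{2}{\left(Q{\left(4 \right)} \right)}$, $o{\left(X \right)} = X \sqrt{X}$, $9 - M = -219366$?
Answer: $96306$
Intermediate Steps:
$M = 219375$ ($M = 9 - -219366 = 9 + 219366 = 219375$)
$Q{\left(Y \right)} = 1$ ($Q{\left(Y \right)} = 1 \cdot 1 = 1$)
$o{\left(X \right)} = X^{\frac{3}{2}}$
$k = 1$ ($k = \left(1^{\frac{3}{2}}\right)^{2} = 1^{2} = 1$)
$W = -11979$ ($W = 1 - 11980 = -11979$)
$\left(M + W\right) - 111090 = \left(219375 - 11979\right) - 111090 = 207396 - 111090 = 96306$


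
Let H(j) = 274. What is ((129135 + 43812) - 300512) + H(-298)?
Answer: -127291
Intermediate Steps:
((129135 + 43812) - 300512) + H(-298) = ((129135 + 43812) - 300512) + 274 = (172947 - 300512) + 274 = -127565 + 274 = -127291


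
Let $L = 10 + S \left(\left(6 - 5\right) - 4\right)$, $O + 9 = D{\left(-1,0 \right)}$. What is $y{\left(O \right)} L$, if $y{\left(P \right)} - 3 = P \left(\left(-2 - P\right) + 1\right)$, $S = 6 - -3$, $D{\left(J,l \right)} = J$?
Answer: $1479$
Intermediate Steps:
$O = -10$ ($O = -9 - 1 = -10$)
$S = 9$ ($S = 6 + 3 = 9$)
$y{\left(P \right)} = 3 + P \left(-1 - P\right)$ ($y{\left(P \right)} = 3 + P \left(\left(-2 - P\right) + 1\right) = 3 + P \left(-1 - P\right)$)
$L = -17$ ($L = 10 + 9 \left(\left(6 - 5\right) - 4\right) = 10 + 9 \left(1 - 4\right) = 10 + 9 \left(-3\right) = 10 - 27 = -17$)
$y{\left(O \right)} L = \left(3 - -10 - \left(-10\right)^{2}\right) \left(-17\right) = \left(3 + 10 - 100\right) \left(-17\right) = \left(-87\right) \left(-17\right) = 1479$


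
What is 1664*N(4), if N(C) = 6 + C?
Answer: 16640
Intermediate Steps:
1664*N(4) = 1664*(6 + 4) = 1664*10 = 16640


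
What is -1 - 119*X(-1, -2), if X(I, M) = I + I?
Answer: 237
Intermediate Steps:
X(I, M) = 2*I
-1 - 119*X(-1, -2) = -1 - 238*(-1) = -1 - 119*(-2) = -1 + 238 = 237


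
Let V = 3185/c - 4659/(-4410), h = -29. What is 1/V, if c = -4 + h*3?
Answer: -1470/49897 ≈ -0.029461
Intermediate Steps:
c = -91 (c = -4 - 29*3 = -4 - 87 = -91)
V = -49897/1470 (V = 3185/(-91) - 4659/(-4410) = 3185*(-1/91) - 4659*(-1/4410) = -35 + 1553/1470 = -49897/1470 ≈ -33.944)
1/V = 1/(-49897/1470) = -1470/49897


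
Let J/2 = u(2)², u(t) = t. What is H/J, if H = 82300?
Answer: 20575/2 ≈ 10288.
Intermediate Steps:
J = 8 (J = 2*2² = 2*4 = 8)
H/J = 82300/8 = 82300*(⅛) = 20575/2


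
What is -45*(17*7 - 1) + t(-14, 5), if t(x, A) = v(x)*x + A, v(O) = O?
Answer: -5109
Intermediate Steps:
t(x, A) = A + x² (t(x, A) = x*x + A = x² + A = A + x²)
-45*(17*7 - 1) + t(-14, 5) = -45*(17*7 - 1) + (5 + (-14)²) = -45*(119 - 1) + (5 + 196) = -45*118 + 201 = -5310 + 201 = -5109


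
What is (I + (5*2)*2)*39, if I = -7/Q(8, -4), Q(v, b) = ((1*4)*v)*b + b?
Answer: 34411/44 ≈ 782.07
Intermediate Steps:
Q(v, b) = b + 4*b*v (Q(v, b) = (4*v)*b + b = 4*b*v + b = b + 4*b*v)
I = 7/132 (I = -7*(-1/(4*(1 + 4*8))) = -7*(-1/(4*(1 + 32))) = -7/((-4*33)) = -7/(-132) = -7*(-1/132) = 7/132 ≈ 0.053030)
(I + (5*2)*2)*39 = (7/132 + (5*2)*2)*39 = (7/132 + 10*2)*39 = (7/132 + 20)*39 = (2647/132)*39 = 34411/44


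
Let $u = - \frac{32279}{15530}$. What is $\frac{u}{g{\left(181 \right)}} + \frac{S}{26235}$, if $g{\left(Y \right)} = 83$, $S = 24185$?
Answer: $\frac{6065476717}{6763330530} \approx 0.89682$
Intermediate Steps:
$u = - \frac{32279}{15530}$ ($u = \left(-32279\right) \frac{1}{15530} = - \frac{32279}{15530} \approx -2.0785$)
$\frac{u}{g{\left(181 \right)}} + \frac{S}{26235} = - \frac{32279}{15530 \cdot 83} + \frac{24185}{26235} = \left(- \frac{32279}{15530}\right) \frac{1}{83} + 24185 \cdot \frac{1}{26235} = - \frac{32279}{1288990} + \frac{4837}{5247} = \frac{6065476717}{6763330530}$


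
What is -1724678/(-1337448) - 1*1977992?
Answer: -1322729859869/668724 ≈ -1.9780e+6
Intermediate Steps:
-1724678/(-1337448) - 1*1977992 = -1724678*(-1/1337448) - 1977992 = 862339/668724 - 1977992 = -1322729859869/668724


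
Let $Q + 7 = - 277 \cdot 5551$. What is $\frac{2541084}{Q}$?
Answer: $- \frac{181506}{109831} \approx -1.6526$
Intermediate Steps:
$Q = -1537634$ ($Q = -7 - 277 \cdot 5551 = -7 - 1537627 = -1537634$)
$\frac{2541084}{Q} = \frac{2541084}{-1537634} = 2541084 \left(- \frac{1}{1537634}\right) = - \frac{181506}{109831}$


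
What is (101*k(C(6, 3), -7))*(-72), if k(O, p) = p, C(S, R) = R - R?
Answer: 50904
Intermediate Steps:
C(S, R) = 0
(101*k(C(6, 3), -7))*(-72) = (101*(-7))*(-72) = -707*(-72) = 50904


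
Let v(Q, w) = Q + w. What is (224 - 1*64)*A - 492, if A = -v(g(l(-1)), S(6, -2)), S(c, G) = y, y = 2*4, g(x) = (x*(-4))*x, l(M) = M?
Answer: -1132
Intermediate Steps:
g(x) = -4*x² (g(x) = (-4*x)*x = -4*x²)
y = 8
S(c, G) = 8
A = -4 (A = -(-4*(-1)² + 8) = -(-4*1 + 8) = -(-4 + 8) = -1*4 = -4)
(224 - 1*64)*A - 492 = (224 - 1*64)*(-4) - 492 = (224 - 64)*(-4) - 492 = 160*(-4) - 492 = -640 - 492 = -1132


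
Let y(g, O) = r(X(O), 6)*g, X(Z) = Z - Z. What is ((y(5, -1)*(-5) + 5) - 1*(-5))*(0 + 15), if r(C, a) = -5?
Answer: 2025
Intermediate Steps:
X(Z) = 0
y(g, O) = -5*g
((y(5, -1)*(-5) + 5) - 1*(-5))*(0 + 15) = ((-5*5*(-5) + 5) - 1*(-5))*(0 + 15) = ((-25*(-5) + 5) + 5)*15 = ((125 + 5) + 5)*15 = (130 + 5)*15 = 135*15 = 2025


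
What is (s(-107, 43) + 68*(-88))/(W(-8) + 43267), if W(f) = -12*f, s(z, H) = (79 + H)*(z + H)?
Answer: -13792/43363 ≈ -0.31806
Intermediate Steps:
s(z, H) = (79 + H)*(H + z)
(s(-107, 43) + 68*(-88))/(W(-8) + 43267) = ((43² + 79*43 + 79*(-107) + 43*(-107)) + 68*(-88))/(-12*(-8) + 43267) = ((1849 + 3397 - 8453 - 4601) - 5984)/(96 + 43267) = (-7808 - 5984)/43363 = -13792*1/43363 = -13792/43363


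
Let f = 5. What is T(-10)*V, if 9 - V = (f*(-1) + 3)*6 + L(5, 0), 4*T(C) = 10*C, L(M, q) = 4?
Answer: -425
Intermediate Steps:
T(C) = 5*C/2 (T(C) = (10*C)/4 = 5*C/2)
V = 17 (V = 9 - ((5*(-1) + 3)*6 + 4) = 9 - ((-5 + 3)*6 + 4) = 9 - (-2*6 + 4) = 9 - (-12 + 4) = 9 - 1*(-8) = 9 + 8 = 17)
T(-10)*V = ((5/2)*(-10))*17 = -25*17 = -425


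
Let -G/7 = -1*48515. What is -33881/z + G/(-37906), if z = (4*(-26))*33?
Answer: 5398583/5913336 ≈ 0.91295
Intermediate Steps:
G = 339605 (G = -(-7)*48515 = -7*(-48515) = 339605)
z = -3432 (z = -104*33 = -3432)
-33881/z + G/(-37906) = -33881/(-3432) + 339605/(-37906) = -33881*(-1/3432) + 339605*(-1/37906) = 33881/3432 - 339605/37906 = 5398583/5913336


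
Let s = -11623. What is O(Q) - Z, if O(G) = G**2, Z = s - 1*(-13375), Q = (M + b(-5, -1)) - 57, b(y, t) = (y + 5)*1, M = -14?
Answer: 3289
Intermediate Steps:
b(y, t) = 5 + y (b(y, t) = (5 + y)*1 = 5 + y)
Q = -71 (Q = (-14 + (5 - 5)) - 57 = (-14 + 0) - 57 = -14 - 57 = -71)
Z = 1752 (Z = -11623 - 1*(-13375) = -11623 + 13375 = 1752)
O(Q) - Z = (-71)**2 - 1*1752 = 5041 - 1752 = 3289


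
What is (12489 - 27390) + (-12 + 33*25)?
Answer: -14088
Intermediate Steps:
(12489 - 27390) + (-12 + 33*25) = -14901 + (-12 + 825) = -14901 + 813 = -14088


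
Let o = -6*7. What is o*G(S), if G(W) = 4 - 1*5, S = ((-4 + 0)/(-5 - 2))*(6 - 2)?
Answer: 42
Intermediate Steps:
S = 16/7 (S = -4/(-7)*4 = -4*(-⅐)*4 = (4/7)*4 = 16/7 ≈ 2.2857)
G(W) = -1 (G(W) = 4 - 5 = -1)
o = -42
o*G(S) = -42*(-1) = 42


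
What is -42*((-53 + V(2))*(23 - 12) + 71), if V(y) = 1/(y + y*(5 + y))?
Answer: 171801/8 ≈ 21475.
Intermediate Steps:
-42*((-53 + V(2))*(23 - 12) + 71) = -42*((-53 + 1/(2*(6 + 2)))*(23 - 12) + 71) = -42*((-53 + (1/2)/8)*11 + 71) = -42*((-53 + (1/2)*(1/8))*11 + 71) = -42*((-53 + 1/16)*11 + 71) = -42*(-847/16*11 + 71) = -42*(-9317/16 + 71) = -42*(-8181/16) = 171801/8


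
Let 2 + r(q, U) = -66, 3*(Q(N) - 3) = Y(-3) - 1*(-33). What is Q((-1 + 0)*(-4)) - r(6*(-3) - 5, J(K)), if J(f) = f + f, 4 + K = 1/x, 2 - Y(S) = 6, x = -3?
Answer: 242/3 ≈ 80.667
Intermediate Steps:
Y(S) = -4 (Y(S) = 2 - 1*6 = 2 - 6 = -4)
K = -13/3 (K = -4 + 1/(-3) = -4 - ⅓ = -13/3 ≈ -4.3333)
J(f) = 2*f
Q(N) = 38/3 (Q(N) = 3 + (-4 - 1*(-33))/3 = 3 + (-4 + 33)/3 = 3 + (⅓)*29 = 3 + 29/3 = 38/3)
r(q, U) = -68 (r(q, U) = -2 - 66 = -68)
Q((-1 + 0)*(-4)) - r(6*(-3) - 5, J(K)) = 38/3 - 1*(-68) = 38/3 + 68 = 242/3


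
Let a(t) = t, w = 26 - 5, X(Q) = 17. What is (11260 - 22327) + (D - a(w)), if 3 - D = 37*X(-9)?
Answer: -11714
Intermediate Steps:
w = 21
D = -626 (D = 3 - 37*17 = 3 - 1*629 = 3 - 629 = -626)
(11260 - 22327) + (D - a(w)) = (11260 - 22327) + (-626 - 1*21) = -11067 + (-626 - 21) = -11067 - 647 = -11714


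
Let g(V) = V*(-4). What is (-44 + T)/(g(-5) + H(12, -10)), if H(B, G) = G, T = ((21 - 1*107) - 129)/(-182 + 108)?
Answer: -3041/740 ≈ -4.1095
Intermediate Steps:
T = 215/74 (T = ((21 - 107) - 129)/(-74) = (-86 - 129)*(-1/74) = -215*(-1/74) = 215/74 ≈ 2.9054)
g(V) = -4*V
(-44 + T)/(g(-5) + H(12, -10)) = (-44 + 215/74)/(-4*(-5) - 10) = -3041/(74*(20 - 10)) = -3041/74/10 = -3041/74*⅒ = -3041/740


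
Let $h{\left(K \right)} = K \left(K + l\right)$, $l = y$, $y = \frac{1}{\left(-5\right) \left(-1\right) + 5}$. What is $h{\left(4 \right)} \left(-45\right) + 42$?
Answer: $-696$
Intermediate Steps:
$y = \frac{1}{10}$ ($y = \frac{1}{5 + 5} = \frac{1}{10} \approx 0.1$)
$l = \frac{1}{10} \approx 0.1$
$h{\left(K \right)} = K \left(\frac{1}{10} + K\right)$ ($h{\left(K \right)} = K \left(K + \frac{1}{10}\right) = K \left(\frac{1}{10} + K\right)$)
$h{\left(4 \right)} \left(-45\right) + 42 = 4 \left(\frac{1}{10} + 4\right) \left(-45\right) + 42 = 4 \cdot \frac{41}{10} \left(-45\right) + 42 = \frac{82}{5} \left(-45\right) + 42 = -738 + 42 = -696$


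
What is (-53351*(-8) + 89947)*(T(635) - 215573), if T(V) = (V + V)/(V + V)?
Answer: -111397908860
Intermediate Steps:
T(V) = 1 (T(V) = (2*V)/((2*V)) = (2*V)*(1/(2*V)) = 1)
(-53351*(-8) + 89947)*(T(635) - 215573) = (-53351*(-8) + 89947)*(1 - 215573) = (426808 + 89947)*(-215572) = 516755*(-215572) = -111397908860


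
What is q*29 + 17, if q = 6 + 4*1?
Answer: 307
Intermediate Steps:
q = 10 (q = 6 + 4 = 10)
q*29 + 17 = 10*29 + 17 = 290 + 17 = 307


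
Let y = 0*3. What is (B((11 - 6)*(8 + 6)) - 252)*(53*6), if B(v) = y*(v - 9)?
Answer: -80136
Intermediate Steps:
y = 0
B(v) = 0 (B(v) = 0*(v - 9) = 0*(-9 + v) = 0)
(B((11 - 6)*(8 + 6)) - 252)*(53*6) = (0 - 252)*(53*6) = -252*318 = -80136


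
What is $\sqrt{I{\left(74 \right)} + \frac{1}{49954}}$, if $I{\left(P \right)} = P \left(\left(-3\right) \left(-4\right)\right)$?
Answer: $\frac{\sqrt{2215917128962}}{49954} \approx 29.799$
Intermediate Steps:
$I{\left(P \right)} = 12 P$ ($I{\left(P \right)} = P 12 = 12 P$)
$\sqrt{I{\left(74 \right)} + \frac{1}{49954}} = \sqrt{12 \cdot 74 + \frac{1}{49954}} = \sqrt{888 + \frac{1}{49954}} = \sqrt{\frac{44359153}{49954}} = \frac{\sqrt{2215917128962}}{49954}$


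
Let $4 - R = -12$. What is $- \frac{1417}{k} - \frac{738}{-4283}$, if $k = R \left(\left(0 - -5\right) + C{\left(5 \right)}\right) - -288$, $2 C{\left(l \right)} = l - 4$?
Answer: $- \frac{5791523}{1610408} \approx -3.5963$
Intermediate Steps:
$C{\left(l \right)} = -2 + \frac{l}{2}$ ($C{\left(l \right)} = \frac{l - 4}{2} = \frac{-4 + l}{2} = -2 + \frac{l}{2}$)
$R = 16$ ($R = 4 - -12 = 4 + 12 = 16$)
$k = 376$ ($k = 16 \left(\left(0 - -5\right) + \left(-2 + \frac{1}{2} \cdot 5\right)\right) - -288 = 16 \left(\left(0 + 5\right) + \left(-2 + \frac{5}{2}\right)\right) + 288 = 16 \left(5 + \frac{1}{2}\right) + 288 = 16 \cdot \frac{11}{2} + 288 = 88 + 288 = 376$)
$- \frac{1417}{k} - \frac{738}{-4283} = - \frac{1417}{376} - \frac{738}{-4283} = \left(-1417\right) \frac{1}{376} - - \frac{738}{4283} = - \frac{1417}{376} + \frac{738}{4283} = - \frac{5791523}{1610408}$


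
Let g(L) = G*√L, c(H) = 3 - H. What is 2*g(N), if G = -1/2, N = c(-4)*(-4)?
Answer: -2*I*√7 ≈ -5.2915*I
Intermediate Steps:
N = -28 (N = (3 - 1*(-4))*(-4) = (3 + 4)*(-4) = 7*(-4) = -28)
G = -½ (G = -1*½ = -½ ≈ -0.50000)
g(L) = -√L/2
2*g(N) = 2*(-I*√7) = -2*I*√7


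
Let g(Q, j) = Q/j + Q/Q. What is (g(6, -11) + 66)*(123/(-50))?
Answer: -89913/550 ≈ -163.48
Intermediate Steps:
g(Q, j) = 1 + Q/j (g(Q, j) = Q/j + 1 = 1 + Q/j)
(g(6, -11) + 66)*(123/(-50)) = ((6 - 11)/(-11) + 66)*(123/(-50)) = (-1/11*(-5) + 66)*(123*(-1/50)) = (5/11 + 66)*(-123/50) = (731/11)*(-123/50) = -89913/550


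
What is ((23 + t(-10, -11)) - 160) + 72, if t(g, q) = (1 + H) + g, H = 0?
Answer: -74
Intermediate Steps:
t(g, q) = 1 + g (t(g, q) = (1 + 0) + g = 1 + g)
((23 + t(-10, -11)) - 160) + 72 = ((23 + (1 - 10)) - 160) + 72 = ((23 - 9) - 160) + 72 = (14 - 160) + 72 = -146 + 72 = -74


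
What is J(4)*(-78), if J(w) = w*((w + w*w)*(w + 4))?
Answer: -49920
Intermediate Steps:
J(w) = w*(4 + w)*(w + w²) (J(w) = w*((w + w²)*(4 + w)) = w*((4 + w)*(w + w²)) = w*(4 + w)*(w + w²))
J(4)*(-78) = (4²*(4 + 4² + 5*4))*(-78) = (16*(4 + 16 + 20))*(-78) = (16*40)*(-78) = 640*(-78) = -49920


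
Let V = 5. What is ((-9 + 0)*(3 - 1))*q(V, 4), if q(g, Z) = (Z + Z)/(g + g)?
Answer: -72/5 ≈ -14.400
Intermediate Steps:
q(g, Z) = Z/g (q(g, Z) = (2*Z)/((2*g)) = (2*Z)*(1/(2*g)) = Z/g)
((-9 + 0)*(3 - 1))*q(V, 4) = ((-9 + 0)*(3 - 1))*(4/5) = (-9*2)*(4*(1/5)) = -18*4/5 = -72/5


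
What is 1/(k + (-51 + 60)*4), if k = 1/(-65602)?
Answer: 65602/2361671 ≈ 0.027778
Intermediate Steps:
k = -1/65602 ≈ -1.5243e-5
1/(k + (-51 + 60)*4) = 1/(-1/65602 + (-51 + 60)*4) = 1/(-1/65602 + 9*4) = 1/(-1/65602 + 36) = 1/(2361671/65602) = 65602/2361671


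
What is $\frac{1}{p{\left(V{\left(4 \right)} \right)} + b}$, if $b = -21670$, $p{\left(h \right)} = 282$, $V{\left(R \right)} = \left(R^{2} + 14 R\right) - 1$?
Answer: $- \frac{1}{21388} \approx -4.6755 \cdot 10^{-5}$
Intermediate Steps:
$V{\left(R \right)} = -1 + R^{2} + 14 R$
$\frac{1}{p{\left(V{\left(4 \right)} \right)} + b} = \frac{1}{282 - 21670} = \frac{1}{-21388} = - \frac{1}{21388}$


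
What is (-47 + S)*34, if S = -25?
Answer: -2448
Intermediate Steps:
(-47 + S)*34 = (-47 - 25)*34 = -72*34 = -2448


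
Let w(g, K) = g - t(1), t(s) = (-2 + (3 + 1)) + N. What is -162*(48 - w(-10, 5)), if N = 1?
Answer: -9882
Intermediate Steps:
t(s) = 3 (t(s) = (-2 + (3 + 1)) + 1 = (-2 + 4) + 1 = 2 + 1 = 3)
w(g, K) = -3 + g (w(g, K) = g - 1*3 = g - 3 = -3 + g)
-162*(48 - w(-10, 5)) = -162*(48 - (-3 - 10)) = -162*(48 - 1*(-13)) = -162*(48 + 13) = -162*61 = -9882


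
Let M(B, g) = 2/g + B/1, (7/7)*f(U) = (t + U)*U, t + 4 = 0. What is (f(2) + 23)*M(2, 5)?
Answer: 228/5 ≈ 45.600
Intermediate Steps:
t = -4 (t = -4 + 0 = -4)
f(U) = U*(-4 + U) (f(U) = (-4 + U)*U = U*(-4 + U))
M(B, g) = B + 2/g (M(B, g) = 2/g + B*1 = 2/g + B = B + 2/g)
(f(2) + 23)*M(2, 5) = (2*(-4 + 2) + 23)*(2 + 2/5) = (2*(-2) + 23)*(2 + 2*(1/5)) = (-4 + 23)*(2 + 2/5) = 19*(12/5) = 228/5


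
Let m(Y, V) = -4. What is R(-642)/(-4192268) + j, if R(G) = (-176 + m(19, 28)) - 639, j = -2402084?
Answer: -10070179885693/4192268 ≈ -2.4021e+6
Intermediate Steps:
R(G) = -819 (R(G) = (-176 - 4) - 639 = -180 - 639 = -819)
R(-642)/(-4192268) + j = -819/(-4192268) - 2402084 = -819*(-1/4192268) - 2402084 = 819/4192268 - 2402084 = -10070179885693/4192268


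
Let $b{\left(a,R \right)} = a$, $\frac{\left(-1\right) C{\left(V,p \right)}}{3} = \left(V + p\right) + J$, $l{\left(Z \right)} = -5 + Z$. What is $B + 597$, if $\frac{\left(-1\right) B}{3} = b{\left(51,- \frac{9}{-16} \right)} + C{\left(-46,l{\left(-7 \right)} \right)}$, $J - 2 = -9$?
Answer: $-141$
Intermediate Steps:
$J = -7$ ($J = 2 - 9 = -7$)
$C{\left(V,p \right)} = 21 - 3 V - 3 p$ ($C{\left(V,p \right)} = - 3 \left(\left(V + p\right) - 7\right) = - 3 \left(-7 + V + p\right) = 21 - 3 V - 3 p$)
$B = -738$ ($B = - 3 \left(51 - \left(-159 + 3 \left(-5 - 7\right)\right)\right) = - 3 \left(51 + \left(21 + 138 - -36\right)\right) = - 3 \left(51 + \left(21 + 138 + 36\right)\right) = - 3 \left(51 + 195\right) = \left(-3\right) 246 = -738$)
$B + 597 = -738 + 597 = -141$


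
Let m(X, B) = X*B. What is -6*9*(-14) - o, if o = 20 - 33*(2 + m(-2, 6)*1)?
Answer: 406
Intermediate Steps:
m(X, B) = B*X
o = 350 (o = 20 - 33*(2 + (6*(-2))*1) = 20 - 33*(2 - 12*1) = 20 - 33*(2 - 12) = 20 - 33*(-10) = 20 + 330 = 350)
-6*9*(-14) - o = -6*9*(-14) - 1*350 = -54*(-14) - 350 = 756 - 350 = 406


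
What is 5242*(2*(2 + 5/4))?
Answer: 34073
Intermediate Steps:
5242*(2*(2 + 5/4)) = 5242*(2*(13/4)) = 5242*(13/2) = 34073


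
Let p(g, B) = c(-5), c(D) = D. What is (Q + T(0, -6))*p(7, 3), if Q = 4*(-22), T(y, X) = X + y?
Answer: 470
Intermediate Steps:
p(g, B) = -5
Q = -88
(Q + T(0, -6))*p(7, 3) = (-88 + (-6 + 0))*(-5) = (-88 - 6)*(-5) = -94*(-5) = 470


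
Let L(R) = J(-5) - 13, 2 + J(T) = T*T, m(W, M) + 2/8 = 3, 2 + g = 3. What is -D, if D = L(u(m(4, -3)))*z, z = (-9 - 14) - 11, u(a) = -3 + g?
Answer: 340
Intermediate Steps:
g = 1 (g = -2 + 3 = 1)
m(W, M) = 11/4 (m(W, M) = -1/4 + 3 = 11/4)
u(a) = -2 (u(a) = -3 + 1 = -2)
z = -34 (z = -23 - 11 = -34)
J(T) = -2 + T**2 (J(T) = -2 + T*T = -2 + T**2)
L(R) = 10 (L(R) = (-2 + (-5)**2) - 13 = (-2 + 25) - 13 = 23 - 13 = 10)
D = -340 (D = 10*(-34) = -340)
-D = -1*(-340) = 340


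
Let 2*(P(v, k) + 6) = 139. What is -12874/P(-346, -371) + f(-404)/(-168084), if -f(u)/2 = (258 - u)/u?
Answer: -437110552069/2156013468 ≈ -202.74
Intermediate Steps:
f(u) = -2*(258 - u)/u
P(v, k) = 127/2 (P(v, k) = -6 + (1/2)*139 = -6 + 139/2 = 127/2)
-12874/P(-346, -371) + f(-404)/(-168084) = -12874/127/2 + (2 - 516/(-404))/(-168084) = -12874*2/127 + (2 - 516*(-1/404))*(-1/168084) = -25748/127 + (2 + 129/101)*(-1/168084) = -25748/127 + (331/101)*(-1/168084) = -25748/127 - 331/16976484 = -437110552069/2156013468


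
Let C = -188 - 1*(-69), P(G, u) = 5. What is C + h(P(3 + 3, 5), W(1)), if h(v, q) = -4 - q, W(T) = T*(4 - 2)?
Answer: -125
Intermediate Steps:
W(T) = 2*T (W(T) = T*2 = 2*T)
C = -119 (C = -188 + 69 = -119)
C + h(P(3 + 3, 5), W(1)) = -119 + (-4 - 2) = -119 - 6 = -125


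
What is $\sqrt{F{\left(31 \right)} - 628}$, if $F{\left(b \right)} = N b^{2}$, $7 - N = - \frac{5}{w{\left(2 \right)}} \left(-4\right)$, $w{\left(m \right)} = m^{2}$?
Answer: $\sqrt{1294} \approx 35.972$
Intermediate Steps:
$N = 2$ ($N = 7 - - \frac{5}{2^{2}} \left(-4\right) = 7 - - \frac{5}{4} \left(-4\right) = 7 - \left(-5\right) \frac{1}{4} \left(-4\right) = 7 - \left(- \frac{5}{4}\right) \left(-4\right) = 7 - 5 = 2$)
$F{\left(b \right)} = 2 b^{2}$
$\sqrt{F{\left(31 \right)} - 628} = \sqrt{2 \cdot 31^{2} - 628} = \sqrt{2 \cdot 961 - 628} = \sqrt{1922 - 628} = \sqrt{1294}$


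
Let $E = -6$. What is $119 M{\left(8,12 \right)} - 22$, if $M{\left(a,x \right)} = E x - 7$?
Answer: $-9423$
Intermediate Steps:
$M{\left(a,x \right)} = -7 - 6 x$ ($M{\left(a,x \right)} = - 6 x - 7 = -7 - 6 x$)
$119 M{\left(8,12 \right)} - 22 = 119 \left(-7 - 72\right) - 22 = 119 \left(-79\right) - 22 = -9401 - 22 = -9423$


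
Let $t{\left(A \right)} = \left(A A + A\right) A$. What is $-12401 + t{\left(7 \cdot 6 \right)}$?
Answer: $63451$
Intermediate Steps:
$t{\left(A \right)} = A \left(A + A^{2}\right)$ ($t{\left(A \right)} = \left(A^{2} + A\right) A = \left(A + A^{2}\right) A = A \left(A + A^{2}\right)$)
$-12401 + t{\left(7 \cdot 6 \right)} = -12401 + \left(7 \cdot 6\right)^{2} \left(1 + 7 \cdot 6\right) = -12401 + 42^{2} \left(1 + 42\right) = -12401 + 1764 \cdot 43 = -12401 + 75852 = 63451$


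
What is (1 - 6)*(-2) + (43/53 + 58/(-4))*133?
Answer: -191923/106 ≈ -1810.6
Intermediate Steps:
(1 - 6)*(-2) + (43/53 + 58/(-4))*133 = -5*(-2) + (43*(1/53) + 58*(-¼))*133 = 10 + (43/53 - 29/2)*133 = 10 - 1451/106*133 = 10 - 192983/106 = -191923/106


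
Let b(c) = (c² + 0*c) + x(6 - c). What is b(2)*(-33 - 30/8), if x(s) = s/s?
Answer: -735/4 ≈ -183.75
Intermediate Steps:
x(s) = 1
b(c) = 1 + c² (b(c) = (c² + 0*c) + 1 = (c² + 0) + 1 = c² + 1 = 1 + c²)
b(2)*(-33 - 30/8) = (1 + 2²)*(-33 - 30/8) = (1 + 4)*(-33 - 30*⅛) = 5*(-33 - 15/4) = 5*(-147/4) = -735/4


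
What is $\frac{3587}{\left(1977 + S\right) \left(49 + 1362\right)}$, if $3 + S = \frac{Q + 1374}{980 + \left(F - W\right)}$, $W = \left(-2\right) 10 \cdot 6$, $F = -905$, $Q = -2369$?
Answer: $\frac{8229}{6373321} \approx 0.0012912$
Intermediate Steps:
$W = -120$ ($W = \left(-20\right) 6 = -120$)
$S = - \frac{316}{39}$ ($S = -3 + \frac{-2369 + 1374}{980 - 785} = -3 - \frac{995}{980 + \left(-905 + 120\right)} = -3 - \frac{995}{980 - 785} = -3 - \frac{995}{195} = -3 - \frac{199}{39} = - \frac{316}{39} \approx -8.1026$)
$\frac{3587}{\left(1977 + S\right) \left(49 + 1362\right)} = \frac{3587}{\left(1977 - \frac{316}{39}\right) \left(49 + 1362\right)} = \frac{3587}{\frac{76787}{39} \cdot 1411} = \frac{3587}{\frac{108346457}{39}} = 3587 \cdot \frac{39}{108346457} = \frac{8229}{6373321}$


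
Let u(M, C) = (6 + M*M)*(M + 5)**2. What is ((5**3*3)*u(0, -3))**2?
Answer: 3164062500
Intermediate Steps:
u(M, C) = (5 + M)**2*(6 + M**2) (u(M, C) = (6 + M**2)*(5 + M)**2 = (5 + M)**2*(6 + M**2))
((5**3*3)*u(0, -3))**2 = ((5**3*3)*((5 + 0)**2*(6 + 0**2)))**2 = ((125*3)*(5**2*(6 + 0)))**2 = (375*(25*6))**2 = (375*150)**2 = 56250**2 = 3164062500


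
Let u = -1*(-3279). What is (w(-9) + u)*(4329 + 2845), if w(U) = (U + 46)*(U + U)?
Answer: 18745662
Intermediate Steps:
u = 3279
w(U) = 2*U*(46 + U) (w(U) = (46 + U)*(2*U) = 2*U*(46 + U))
(w(-9) + u)*(4329 + 2845) = (2*(-9)*(46 - 9) + 3279)*(4329 + 2845) = (2*(-9)*37 + 3279)*7174 = (-666 + 3279)*7174 = 2613*7174 = 18745662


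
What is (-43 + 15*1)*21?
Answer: -588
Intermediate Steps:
(-43 + 15*1)*21 = (-43 + 15)*21 = -28*21 = -588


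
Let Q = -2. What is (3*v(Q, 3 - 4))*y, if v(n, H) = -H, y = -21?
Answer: -63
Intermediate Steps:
(3*v(Q, 3 - 4))*y = (3*(-(3 - 4)))*(-21) = (3*(-1*(-1)))*(-21) = (3*1)*(-21) = 3*(-21) = -63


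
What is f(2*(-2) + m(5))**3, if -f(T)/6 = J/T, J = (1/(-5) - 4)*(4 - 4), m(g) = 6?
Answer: 0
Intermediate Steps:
J = 0 (J = (-1/5 - 4)*0 = -21/5*0 = 0)
f(T) = 0 (f(T) = -0/T = -6*0 = 0)
f(2*(-2) + m(5))**3 = 0**3 = 0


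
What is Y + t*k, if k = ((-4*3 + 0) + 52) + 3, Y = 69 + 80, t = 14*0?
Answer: 149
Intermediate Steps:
t = 0
Y = 149
k = 43 (k = ((-12 + 0) + 52) + 3 = (-12 + 52) + 3 = 40 + 3 = 43)
Y + t*k = 149 + 0*43 = 149 + 0 = 149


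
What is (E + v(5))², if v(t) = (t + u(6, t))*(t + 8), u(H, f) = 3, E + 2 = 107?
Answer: 43681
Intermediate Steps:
E = 105 (E = -2 + 107 = 105)
v(t) = (3 + t)*(8 + t) (v(t) = (t + 3)*(t + 8) = (3 + t)*(8 + t))
(E + v(5))² = (105 + (24 + 5² + 11*5))² = (105 + (24 + 25 + 55))² = (105 + 104)² = 209² = 43681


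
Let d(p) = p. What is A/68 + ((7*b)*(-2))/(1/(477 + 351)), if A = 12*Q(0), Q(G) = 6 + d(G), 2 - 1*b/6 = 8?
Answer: 7094322/17 ≈ 4.1731e+5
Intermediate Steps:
b = -36 (b = 12 - 6*8 = 12 - 48 = -36)
Q(G) = 6 + G
A = 72 (A = 12*(6 + 0) = 12*6 = 72)
A/68 + ((7*b)*(-2))/(1/(477 + 351)) = 72/68 + ((7*(-36))*(-2))/(1/(477 + 351)) = 72*(1/68) + (-252*(-2))/(1/828) = 18/17 + 504/(1/828) = 18/17 + 504*828 = 18/17 + 417312 = 7094322/17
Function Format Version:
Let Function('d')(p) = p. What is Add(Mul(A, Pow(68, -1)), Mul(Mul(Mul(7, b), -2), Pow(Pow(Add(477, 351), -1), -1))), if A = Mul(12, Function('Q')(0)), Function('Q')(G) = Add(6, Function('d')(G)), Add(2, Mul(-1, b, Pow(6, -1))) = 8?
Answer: Rational(7094322, 17) ≈ 4.1731e+5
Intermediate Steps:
b = -36 (b = Add(12, Mul(-6, 8)) = Add(12, -48) = -36)
Function('Q')(G) = Add(6, G)
A = 72 (A = Mul(12, Add(6, 0)) = Mul(12, 6) = 72)
Add(Mul(A, Pow(68, -1)), Mul(Mul(Mul(7, b), -2), Pow(Pow(Add(477, 351), -1), -1))) = Add(Mul(72, Pow(68, -1)), Mul(Mul(Mul(7, -36), -2), Pow(Pow(Add(477, 351), -1), -1))) = Add(Mul(72, Rational(1, 68)), Mul(Mul(-252, -2), Pow(Pow(828, -1), -1))) = Add(Rational(18, 17), Mul(504, Pow(Rational(1, 828), -1))) = Add(Rational(18, 17), Mul(504, 828)) = Add(Rational(18, 17), 417312) = Rational(7094322, 17)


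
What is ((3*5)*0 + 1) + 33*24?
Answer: 793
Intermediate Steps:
((3*5)*0 + 1) + 33*24 = (15*0 + 1) + 792 = (0 + 1) + 792 = 1 + 792 = 793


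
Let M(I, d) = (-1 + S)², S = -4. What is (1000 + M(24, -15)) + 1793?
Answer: 2818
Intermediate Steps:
M(I, d) = 25 (M(I, d) = (-1 - 4)² = (-5)² = 25)
(1000 + M(24, -15)) + 1793 = (1000 + 25) + 1793 = 1025 + 1793 = 2818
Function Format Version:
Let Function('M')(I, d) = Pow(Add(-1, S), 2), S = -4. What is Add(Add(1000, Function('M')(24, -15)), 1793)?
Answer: 2818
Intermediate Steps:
Function('M')(I, d) = 25 (Function('M')(I, d) = Pow(Add(-1, -4), 2) = Pow(-5, 2) = 25)
Add(Add(1000, Function('M')(24, -15)), 1793) = Add(Add(1000, 25), 1793) = Add(1025, 1793) = 2818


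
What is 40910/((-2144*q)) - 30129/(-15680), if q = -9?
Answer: 38213687/9455040 ≈ 4.0416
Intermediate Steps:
40910/((-2144*q)) - 30129/(-15680) = 40910/((-2144*(-9))) - 30129/(-15680) = 40910/19296 - 30129*(-1/15680) = 40910*(1/19296) + 30129/15680 = 20455/9648 + 30129/15680 = 38213687/9455040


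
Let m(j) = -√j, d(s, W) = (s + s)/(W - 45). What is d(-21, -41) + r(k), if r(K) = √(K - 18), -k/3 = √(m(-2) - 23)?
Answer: 21/43 + √(-18 - 3*√(-23 - I*√2)) ≈ 2.062 + 4.5737*I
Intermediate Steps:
d(s, W) = 2*s/(-45 + W) (d(s, W) = (2*s)/(-45 + W) = 2*s/(-45 + W))
k = -3*√(-23 - I*√2) (k = -3*√(-√(-2) - 23) = -3*√(-I*√2 - 23) = -3*√(-23 - I*√2) ≈ -0.44212 + 14.394*I)
r(K) = √(-18 + K)
d(-21, -41) + r(k) = 2*(-21)/(-45 - 41) + √(-18 - 3*√(-23 - I*√2)) = 2*(-21)/(-86) + √(-18 - 3*√(-23 - I*√2)) = 2*(-21)*(-1/86) + √(-18 - 3*√(-23 - I*√2)) = 21/43 + √(-18 - 3*√(-23 - I*√2))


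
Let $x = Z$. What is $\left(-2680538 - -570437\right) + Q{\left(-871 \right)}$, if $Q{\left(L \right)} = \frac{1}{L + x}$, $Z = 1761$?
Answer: $- \frac{1877989889}{890} \approx -2.1101 \cdot 10^{6}$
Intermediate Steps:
$x = 1761$
$Q{\left(L \right)} = \frac{1}{1761 + L}$ ($Q{\left(L \right)} = \frac{1}{L + 1761} = \frac{1}{1761 + L}$)
$\left(-2680538 - -570437\right) + Q{\left(-871 \right)} = \left(-2680538 - -570437\right) + \frac{1}{1761 - 871} = \left(-2680538 + \left(-483923 + 1054360\right)\right) + \frac{1}{890} = \left(-2680538 + 570437\right) + \frac{1}{890} = -2110101 + \frac{1}{890} = - \frac{1877989889}{890}$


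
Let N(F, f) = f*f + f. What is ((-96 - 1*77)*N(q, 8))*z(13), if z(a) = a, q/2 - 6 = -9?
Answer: -161928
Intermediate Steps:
q = -6 (q = 12 + 2*(-9) = 12 - 18 = -6)
N(F, f) = f + f² (N(F, f) = f² + f = f + f²)
((-96 - 1*77)*N(q, 8))*z(13) = ((-96 - 1*77)*(8*(1 + 8)))*13 = ((-96 - 77)*(8*9))*13 = -173*72*13 = -12456*13 = -161928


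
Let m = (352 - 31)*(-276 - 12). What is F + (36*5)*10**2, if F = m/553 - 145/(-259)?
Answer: 364888879/20461 ≈ 17833.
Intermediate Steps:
m = -92448 (m = 321*(-288) = -92448)
F = -3409121/20461 (F = -92448/553 - 145/(-259) = -92448*1/553 - 145*(-1/259) = -92448/553 + 145/259 = -3409121/20461 ≈ -166.62)
F + (36*5)*10**2 = -3409121/20461 + (36*5)*10**2 = -3409121/20461 + 180*100 = -3409121/20461 + 18000 = 364888879/20461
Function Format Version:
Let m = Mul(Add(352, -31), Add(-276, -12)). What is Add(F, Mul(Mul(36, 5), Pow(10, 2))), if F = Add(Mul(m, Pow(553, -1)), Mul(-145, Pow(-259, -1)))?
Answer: Rational(364888879, 20461) ≈ 17833.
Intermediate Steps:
m = -92448 (m = Mul(321, -288) = -92448)
F = Rational(-3409121, 20461) (F = Add(Mul(-92448, Pow(553, -1)), Mul(-145, Pow(-259, -1))) = Add(Mul(-92448, Rational(1, 553)), Mul(-145, Rational(-1, 259))) = Add(Rational(-92448, 553), Rational(145, 259)) = Rational(-3409121, 20461) ≈ -166.62)
Add(F, Mul(Mul(36, 5), Pow(10, 2))) = Add(Rational(-3409121, 20461), Mul(Mul(36, 5), Pow(10, 2))) = Add(Rational(-3409121, 20461), Mul(180, 100)) = Add(Rational(-3409121, 20461), 18000) = Rational(364888879, 20461)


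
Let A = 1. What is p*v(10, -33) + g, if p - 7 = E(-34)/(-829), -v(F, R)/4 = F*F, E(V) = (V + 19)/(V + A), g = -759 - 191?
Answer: -34194250/9119 ≈ -3749.8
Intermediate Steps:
g = -950
E(V) = (19 + V)/(1 + V) (E(V) = (V + 19)/(V + 1) = (19 + V)/(1 + V))
v(F, R) = -4*F² (v(F, R) = -4*F*F = -4*F²)
p = 63828/9119 (p = 7 + ((19 - 34)/(1 - 34))/(-829) = 7 + (-15/(-33))*(-1/829) = 7 - 1/33*(-15)*(-1/829) = 7 + (5/11)*(-1/829) = 7 - 5/9119 = 63828/9119 ≈ 6.9995)
p*v(10, -33) + g = 63828*(-4*10²)/9119 - 950 = 63828*(-4*100)/9119 - 950 = (63828/9119)*(-400) - 950 = -25531200/9119 - 950 = -34194250/9119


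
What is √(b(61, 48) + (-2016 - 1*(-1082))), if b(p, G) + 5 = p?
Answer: I*√878 ≈ 29.631*I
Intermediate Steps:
b(p, G) = -5 + p
√(b(61, 48) + (-2016 - 1*(-1082))) = √((-5 + 61) + (-2016 - 1*(-1082))) = √(56 + (-2016 + 1082)) = √(56 - 934) = √(-878) = I*√878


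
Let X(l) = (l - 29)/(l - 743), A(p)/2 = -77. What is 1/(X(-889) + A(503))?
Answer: -16/2455 ≈ -0.0065173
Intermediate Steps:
A(p) = -154 (A(p) = 2*(-77) = -154)
X(l) = (-29 + l)/(-743 + l)
1/(X(-889) + A(503)) = 1/((-29 - 889)/(-743 - 889) - 154) = 1/(-918/(-1632) - 154) = 1/(-1/1632*(-918) - 154) = 1/(9/16 - 154) = 1/(-2455/16) = -16/2455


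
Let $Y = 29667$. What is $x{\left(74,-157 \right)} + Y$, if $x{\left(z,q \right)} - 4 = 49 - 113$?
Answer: $29607$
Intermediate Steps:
$x{\left(z,q \right)} = -60$ ($x{\left(z,q \right)} = 4 + \left(49 - 113\right) = 4 - 64 = -60$)
$x{\left(74,-157 \right)} + Y = -60 + 29667 = 29607$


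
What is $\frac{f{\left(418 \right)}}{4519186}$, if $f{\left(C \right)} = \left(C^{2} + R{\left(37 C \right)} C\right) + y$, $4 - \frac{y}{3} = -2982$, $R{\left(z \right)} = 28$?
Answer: $\frac{97693}{2259593} \approx 0.043235$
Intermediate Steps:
$y = 8958$ ($y = 12 - -8946 = 12 + 8946 = 8958$)
$f{\left(C \right)} = 8958 + C^{2} + 28 C$ ($f{\left(C \right)} = \left(C^{2} + 28 C\right) + 8958 = 8958 + C^{2} + 28 C$)
$\frac{f{\left(418 \right)}}{4519186} = \frac{8958 + 418^{2} + 28 \cdot 418}{4519186} = \left(8958 + 174724 + 11704\right) \frac{1}{4519186} = 195386 \cdot \frac{1}{4519186} = \frac{97693}{2259593}$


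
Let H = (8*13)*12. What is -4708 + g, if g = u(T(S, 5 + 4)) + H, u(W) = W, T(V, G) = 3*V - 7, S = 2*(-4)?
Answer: -3491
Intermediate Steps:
S = -8
T(V, G) = -7 + 3*V
H = 1248 (H = 104*12 = 1248)
g = 1217 (g = (-7 + 3*(-8)) + 1248 = (-7 - 24) + 1248 = -31 + 1248 = 1217)
-4708 + g = -4708 + 1217 = -3491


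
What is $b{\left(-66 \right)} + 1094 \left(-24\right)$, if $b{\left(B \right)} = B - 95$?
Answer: $-26417$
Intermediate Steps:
$b{\left(B \right)} = -95 + B$
$b{\left(-66 \right)} + 1094 \left(-24\right) = \left(-95 - 66\right) + 1094 \left(-24\right) = -161 - 26256 = -26417$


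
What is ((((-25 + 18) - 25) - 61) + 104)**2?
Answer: 121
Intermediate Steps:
((((-25 + 18) - 25) - 61) + 104)**2 = (((-7 - 25) - 61) + 104)**2 = ((-32 - 61) + 104)**2 = (-93 + 104)**2 = 11**2 = 121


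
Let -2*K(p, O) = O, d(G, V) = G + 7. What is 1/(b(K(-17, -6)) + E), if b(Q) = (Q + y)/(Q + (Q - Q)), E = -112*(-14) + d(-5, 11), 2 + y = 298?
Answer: 3/5009 ≈ 0.00059892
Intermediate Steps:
y = 296 (y = -2 + 298 = 296)
d(G, V) = 7 + G
K(p, O) = -O/2
E = 1570 (E = -112*(-14) + (7 - 5) = 1568 + 2 = 1570)
b(Q) = (296 + Q)/Q (b(Q) = (Q + 296)/(Q + (Q - Q)) = (296 + Q)/(Q + 0) = (296 + Q)/Q)
1/(b(K(-17, -6)) + E) = 1/((296 - 1/2*(-6))/((-1/2*(-6))) + 1570) = 1/((296 + 3)/3 + 1570) = 1/((1/3)*299 + 1570) = 1/(299/3 + 1570) = 1/(5009/3) = 3/5009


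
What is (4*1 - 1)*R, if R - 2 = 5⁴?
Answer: 1881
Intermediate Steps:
R = 627 (R = 2 + 5⁴ = 2 + 625 = 627)
(4*1 - 1)*R = (4*1 - 1)*627 = (4 - 1)*627 = 3*627 = 1881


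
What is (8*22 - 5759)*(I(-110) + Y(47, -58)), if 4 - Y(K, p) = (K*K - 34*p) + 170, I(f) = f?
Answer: 24883431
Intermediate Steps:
Y(K, p) = -166 - K**2 + 34*p (Y(K, p) = 4 - ((K*K - 34*p) + 170) = 4 - ((K**2 - 34*p) + 170) = 4 - (170 + K**2 - 34*p) = 4 + (-170 - K**2 + 34*p) = -166 - K**2 + 34*p)
(8*22 - 5759)*(I(-110) + Y(47, -58)) = (8*22 - 5759)*(-110 + (-166 - 1*47**2 + 34*(-58))) = (176 - 5759)*(-110 + (-166 - 1*2209 - 1972)) = -5583*(-110 + (-166 - 2209 - 1972)) = -5583*(-110 - 4347) = -5583*(-4457) = 24883431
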